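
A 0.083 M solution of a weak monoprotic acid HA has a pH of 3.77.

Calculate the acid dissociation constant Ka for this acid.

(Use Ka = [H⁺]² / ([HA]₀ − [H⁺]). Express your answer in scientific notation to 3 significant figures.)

[H⁺] = 10^(−pH) = 10^(−3.77) = 1.698e-04 M. For HA ⇌ H⁺ + A⁻, Ka = [H⁺][A⁻]/[HA] = [H⁺]² / ([HA]₀ − [H⁺]) = (1.698e-04)² / (0.083 − 1.698e-04) = 3.48e-07.

K_a = 3.48e-07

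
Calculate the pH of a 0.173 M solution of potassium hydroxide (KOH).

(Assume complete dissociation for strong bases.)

[OH⁻] = 0.173 M for strong base. pOH = -log[OH⁻] = 0.76, pH = 14 - pOH

pH = 13.24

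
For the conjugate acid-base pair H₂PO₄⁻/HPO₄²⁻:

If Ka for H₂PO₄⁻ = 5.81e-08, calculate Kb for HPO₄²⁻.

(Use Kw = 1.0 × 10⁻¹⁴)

For a conjugate pair Ka × Kb = Kw, so Kb = Kw/Ka = 1.0 × 10⁻¹⁴ / 5.81e-08 = 1.72e-07.

K_b = 1.72e-07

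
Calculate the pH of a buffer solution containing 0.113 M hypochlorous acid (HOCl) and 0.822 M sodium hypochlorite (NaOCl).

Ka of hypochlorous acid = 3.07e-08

pKa = -log(3.07e-08) = 7.51. pH = pKa + log([A⁻]/[HA]) = 7.51 + log(0.822/0.113)

pH = 8.37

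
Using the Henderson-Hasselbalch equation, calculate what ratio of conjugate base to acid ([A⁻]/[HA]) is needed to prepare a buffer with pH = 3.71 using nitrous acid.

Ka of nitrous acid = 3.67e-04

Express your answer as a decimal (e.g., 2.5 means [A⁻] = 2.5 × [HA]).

pKa = -log(3.67e-04) = 3.4353. pH = pKa + log([A⁻]/[HA]), so log([A⁻]/[HA]) = pH − pKa = 3.71 − 3.4353 = 0.2747. [A⁻]/[HA] = 10^(0.2747) = 1.88

[A⁻]/[HA] = 1.88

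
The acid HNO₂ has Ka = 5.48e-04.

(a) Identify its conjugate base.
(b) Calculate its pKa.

(a) The conjugate base is formed by removing one H⁺ from HNO₂, giving NO₂⁻. (b) pKa = -log(Ka) = -log(5.48e-04) = 3.26.

Conjugate base: NO₂⁻; pK_a = 3.26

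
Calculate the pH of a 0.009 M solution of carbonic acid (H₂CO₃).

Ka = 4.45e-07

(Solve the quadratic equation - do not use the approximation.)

x² + Ka×x - Ka×C = 0. Using quadratic formula: [H⁺] = 6.3063e-05

pH = 4.20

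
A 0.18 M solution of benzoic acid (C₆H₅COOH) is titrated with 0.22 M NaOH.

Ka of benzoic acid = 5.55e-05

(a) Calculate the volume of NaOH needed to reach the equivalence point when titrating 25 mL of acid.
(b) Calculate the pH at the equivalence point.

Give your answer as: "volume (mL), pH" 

moles acid = 0.18 × 25/1000 = 0.0045 mol; V_base = moles/0.22 × 1000 = 20.5 mL. At equivalence only the conjugate base is present: [A⁻] = 0.0045/0.045 = 9.9000e-02 M. Kb = Kw/Ka = 1.80e-10; [OH⁻] = √(Kb × [A⁻]) = 4.2235e-06; pOH = 5.37; pH = 14 - pOH = 8.63.

V = 20.5 mL, pH = 8.63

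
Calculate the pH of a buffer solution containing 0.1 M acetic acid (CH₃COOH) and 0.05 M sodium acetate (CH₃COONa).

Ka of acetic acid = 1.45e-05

pKa = -log(1.45e-05) = 4.84. pH = pKa + log([A⁻]/[HA]) = 4.84 + log(0.05/0.1)

pH = 4.54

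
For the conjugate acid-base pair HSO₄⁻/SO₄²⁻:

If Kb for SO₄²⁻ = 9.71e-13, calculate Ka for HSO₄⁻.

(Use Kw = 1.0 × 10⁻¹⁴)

For a conjugate pair Ka × Kb = Kw, so Ka = Kw/Kb = 1.0 × 10⁻¹⁴ / 9.71e-13 = 1.03e-02.

K_a = 1.03e-02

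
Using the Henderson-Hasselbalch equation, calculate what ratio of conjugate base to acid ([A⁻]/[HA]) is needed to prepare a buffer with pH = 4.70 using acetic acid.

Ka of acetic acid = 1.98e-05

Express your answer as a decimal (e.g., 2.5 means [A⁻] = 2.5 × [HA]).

pKa = -log(1.98e-05) = 4.7033. pH = pKa + log([A⁻]/[HA]), so log([A⁻]/[HA]) = pH − pKa = 4.70 − 4.7033 = -0.0033. [A⁻]/[HA] = 10^(-0.0033) = 0.992

[A⁻]/[HA] = 0.992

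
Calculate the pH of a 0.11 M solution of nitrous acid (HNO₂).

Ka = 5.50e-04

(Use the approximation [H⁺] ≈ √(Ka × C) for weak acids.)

[H⁺] = √(Ka × C) = √(5.50e-04 × 0.11) = 7.7782e-03. pH = -log(7.7782e-03)

pH = 2.11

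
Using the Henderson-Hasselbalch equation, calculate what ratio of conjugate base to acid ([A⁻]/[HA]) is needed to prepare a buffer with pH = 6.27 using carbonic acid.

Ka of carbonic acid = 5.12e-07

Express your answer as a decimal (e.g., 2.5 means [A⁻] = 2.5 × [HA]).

pKa = -log(5.12e-07) = 6.2907. pH = pKa + log([A⁻]/[HA]), so log([A⁻]/[HA]) = pH − pKa = 6.27 − 6.2907 = -0.0207. [A⁻]/[HA] = 10^(-0.0207) = 0.953

[A⁻]/[HA] = 0.953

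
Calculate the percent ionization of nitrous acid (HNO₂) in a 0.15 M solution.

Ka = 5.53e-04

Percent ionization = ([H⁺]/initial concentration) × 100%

Using Ka equilibrium: x² + Ka×x - Ka×C = 0. Solving: [H⁺] = 8.8354e-03. Percent = (8.8354e-03/0.15) × 100

Percent ionization = 5.89%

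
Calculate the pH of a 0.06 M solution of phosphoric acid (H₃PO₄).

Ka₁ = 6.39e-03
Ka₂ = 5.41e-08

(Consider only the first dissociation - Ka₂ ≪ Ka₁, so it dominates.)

First dissociation dominates. From Ka₁ = [H⁺][HA⁻]/[H₂A], x² + Ka₁·x − Ka₁·C = 0 with C = 0.06 M and Ka₁ = 6.39e-03. Solving: [H⁺] = (−Ka₁ + √(Ka₁² + 4·Ka₁·C)) / 2 = 1.6645e-02 M. pH = -log(1.6645e-02) = 1.78.

pH = 1.78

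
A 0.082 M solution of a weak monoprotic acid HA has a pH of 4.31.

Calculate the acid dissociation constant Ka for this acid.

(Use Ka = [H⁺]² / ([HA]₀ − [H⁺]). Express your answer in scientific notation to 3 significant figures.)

[H⁺] = 10^(−pH) = 10^(−4.31) = 4.898e-05 M. For HA ⇌ H⁺ + A⁻, Ka = [H⁺][A⁻]/[HA] = [H⁺]² / ([HA]₀ − [H⁺]) = (4.898e-05)² / (0.082 − 4.898e-05) = 2.93e-08.

K_a = 2.93e-08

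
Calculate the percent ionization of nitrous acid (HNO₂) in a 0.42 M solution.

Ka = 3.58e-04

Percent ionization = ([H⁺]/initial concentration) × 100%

Using Ka equilibrium: x² + Ka×x - Ka×C = 0. Solving: [H⁺] = 1.2084e-02. Percent = (1.2084e-02/0.42) × 100

Percent ionization = 2.88%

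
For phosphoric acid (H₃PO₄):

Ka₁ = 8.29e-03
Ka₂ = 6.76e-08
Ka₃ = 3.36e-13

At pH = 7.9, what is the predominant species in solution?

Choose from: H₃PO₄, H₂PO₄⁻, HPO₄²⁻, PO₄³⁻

pKa₁ = 2.08, pKa₂ = 7.17, pKa₃ = 12.47. For a polyprotic acid the predominant species crosses at each pKa: below pKa_n the protonated form dominates, above it the deprotonated form does. At pH = 7.9, the predominant species is HPO₄²⁻.

HPO₄²⁻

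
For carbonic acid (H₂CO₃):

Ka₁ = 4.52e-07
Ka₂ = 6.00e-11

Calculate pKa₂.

pKa₂ = -log(Ka₂) = -log(6.00e-11) = 10.22.

pK_{a2} = 10.22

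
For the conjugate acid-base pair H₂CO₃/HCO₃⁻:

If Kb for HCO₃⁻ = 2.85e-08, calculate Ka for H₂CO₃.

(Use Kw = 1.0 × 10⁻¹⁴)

For a conjugate pair Ka × Kb = Kw, so Ka = Kw/Kb = 1.0 × 10⁻¹⁴ / 2.85e-08 = 3.51e-07.

K_a = 3.51e-07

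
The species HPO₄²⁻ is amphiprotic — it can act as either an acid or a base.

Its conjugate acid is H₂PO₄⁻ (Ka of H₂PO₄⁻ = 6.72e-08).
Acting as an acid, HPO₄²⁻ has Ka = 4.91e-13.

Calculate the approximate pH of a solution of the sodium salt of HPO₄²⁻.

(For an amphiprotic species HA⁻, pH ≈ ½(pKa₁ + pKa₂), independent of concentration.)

pKa₁ = -log(6.72e-08) = 7.17; pKa₂ = -log(4.91e-13) = 12.31. For an amphiprotic species, pH ≈ ½(pKa₁ + pKa₂) = ½(7.17 + 12.31) = 9.74.

pH = 9.74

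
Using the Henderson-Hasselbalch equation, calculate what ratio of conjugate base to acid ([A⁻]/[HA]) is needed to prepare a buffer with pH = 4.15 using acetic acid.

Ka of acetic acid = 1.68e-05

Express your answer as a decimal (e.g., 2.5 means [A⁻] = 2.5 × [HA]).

pKa = -log(1.68e-05) = 4.7747. pH = pKa + log([A⁻]/[HA]), so log([A⁻]/[HA]) = pH − pKa = 4.15 − 4.7747 = -0.6247. [A⁻]/[HA] = 10^(-0.6247) = 0.237

[A⁻]/[HA] = 0.237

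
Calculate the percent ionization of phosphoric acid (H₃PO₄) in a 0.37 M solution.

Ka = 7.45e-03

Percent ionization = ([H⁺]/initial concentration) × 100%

Using Ka equilibrium: x² + Ka×x - Ka×C = 0. Solving: [H⁺] = 4.8909e-02. Percent = (4.8909e-02/0.37) × 100

Percent ionization = 13.2%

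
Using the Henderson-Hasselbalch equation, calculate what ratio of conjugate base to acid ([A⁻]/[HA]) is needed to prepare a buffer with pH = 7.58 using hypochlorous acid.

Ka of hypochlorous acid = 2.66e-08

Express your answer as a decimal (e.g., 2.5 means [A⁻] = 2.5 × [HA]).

pKa = -log(2.66e-08) = 7.5751. pH = pKa + log([A⁻]/[HA]), so log([A⁻]/[HA]) = pH − pKa = 7.58 − 7.5751 = 0.0049. [A⁻]/[HA] = 10^(0.0049) = 1.01

[A⁻]/[HA] = 1.01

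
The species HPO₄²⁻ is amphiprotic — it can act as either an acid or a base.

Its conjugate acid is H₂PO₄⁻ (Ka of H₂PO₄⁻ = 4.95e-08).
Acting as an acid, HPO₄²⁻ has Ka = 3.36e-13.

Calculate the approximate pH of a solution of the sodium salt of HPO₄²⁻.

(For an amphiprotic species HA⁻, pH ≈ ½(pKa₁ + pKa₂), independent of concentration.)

pKa₁ = -log(4.95e-08) = 7.31; pKa₂ = -log(3.36e-13) = 12.47. For an amphiprotic species, pH ≈ ½(pKa₁ + pKa₂) = ½(7.31 + 12.47) = 9.89.

pH = 9.89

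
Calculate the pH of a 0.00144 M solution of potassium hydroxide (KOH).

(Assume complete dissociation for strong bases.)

[OH⁻] = 0.00144 M for strong base. pOH = -log[OH⁻] = 2.84, pH = 14 - pOH

pH = 11.16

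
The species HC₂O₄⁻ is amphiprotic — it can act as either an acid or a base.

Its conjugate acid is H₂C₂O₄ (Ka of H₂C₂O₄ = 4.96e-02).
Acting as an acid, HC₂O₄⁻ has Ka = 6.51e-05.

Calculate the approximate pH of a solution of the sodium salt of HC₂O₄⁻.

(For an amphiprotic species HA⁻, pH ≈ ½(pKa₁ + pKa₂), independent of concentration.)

pKa₁ = -log(4.96e-02) = 1.30; pKa₂ = -log(6.51e-05) = 4.19. For an amphiprotic species, pH ≈ ½(pKa₁ + pKa₂) = ½(1.30 + 4.19) = 2.75.

pH = 2.75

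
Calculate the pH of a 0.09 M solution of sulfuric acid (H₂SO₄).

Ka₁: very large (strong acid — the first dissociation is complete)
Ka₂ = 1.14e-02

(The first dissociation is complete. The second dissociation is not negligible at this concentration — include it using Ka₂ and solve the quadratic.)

First dissociation is complete: [H⁺]₀ = [HSO₄⁻]₀ = C = 0.09 M. Second dissociation HSO₄⁻ ⇌ H⁺ + SO₄²⁻: let x = [SO₄²⁻]. Ka₂ = (C + x)·x / (C − x) = 1.14e-02 → x² + (C + Ka₂)·x − Ka₂·C = 0 → x² + 0.10140·x − 1.026e-03 = 0. x = (−0.10140 + √(0.10140² + 4 × 1.026e-03)) / 2 = 9.2707e-03 M. [H⁺] = C + x = 0.09 + 9.2707e-03 = 9.9271e-02 M. pH = -log(9.9271e-02) = 1.00.

pH = 1.00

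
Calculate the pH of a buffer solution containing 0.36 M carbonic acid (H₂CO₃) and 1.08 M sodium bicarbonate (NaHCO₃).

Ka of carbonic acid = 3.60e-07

pKa = -log(3.60e-07) = 6.44. pH = pKa + log([A⁻]/[HA]) = 6.44 + log(1.08/0.36)

pH = 6.92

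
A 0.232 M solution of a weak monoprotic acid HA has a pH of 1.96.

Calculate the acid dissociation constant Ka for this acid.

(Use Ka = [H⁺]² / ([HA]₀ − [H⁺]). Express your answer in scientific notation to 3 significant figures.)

[H⁺] = 10^(−pH) = 10^(−1.96) = 1.096e-02 M. For HA ⇌ H⁺ + A⁻, Ka = [H⁺][A⁻]/[HA] = [H⁺]² / ([HA]₀ − [H⁺]) = (1.096e-02)² / (0.232 − 1.096e-02) = 5.44e-04.

K_a = 5.44e-04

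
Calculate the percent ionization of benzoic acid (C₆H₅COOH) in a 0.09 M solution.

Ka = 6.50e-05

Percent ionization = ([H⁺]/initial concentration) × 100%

Using Ka equilibrium: x² + Ka×x - Ka×C = 0. Solving: [H⁺] = 2.3864e-03. Percent = (2.3864e-03/0.09) × 100

Percent ionization = 2.65%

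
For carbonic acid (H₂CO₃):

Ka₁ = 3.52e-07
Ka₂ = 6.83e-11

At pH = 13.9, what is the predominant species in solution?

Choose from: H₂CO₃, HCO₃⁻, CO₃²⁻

pKa₁ = 6.45, pKa₂ = 10.17. For a polyprotic acid the predominant species crosses at each pKa: below pKa_n the protonated form dominates, above it the deprotonated form does. At pH = 13.9, the predominant species is CO₃²⁻.

CO₃²⁻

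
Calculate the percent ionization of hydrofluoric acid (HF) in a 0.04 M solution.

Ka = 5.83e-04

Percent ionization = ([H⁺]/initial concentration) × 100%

Using Ka equilibrium: x² + Ka×x - Ka×C = 0. Solving: [H⁺] = 4.5464e-03. Percent = (4.5464e-03/0.04) × 100

Percent ionization = 11.4%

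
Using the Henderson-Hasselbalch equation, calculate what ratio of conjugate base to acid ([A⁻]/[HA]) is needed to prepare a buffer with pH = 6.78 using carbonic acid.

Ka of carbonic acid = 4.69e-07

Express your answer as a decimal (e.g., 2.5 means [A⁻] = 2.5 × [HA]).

pKa = -log(4.69e-07) = 6.3288. pH = pKa + log([A⁻]/[HA]), so log([A⁻]/[HA]) = pH − pKa = 6.78 − 6.3288 = 0.4512. [A⁻]/[HA] = 10^(0.4512) = 2.83

[A⁻]/[HA] = 2.83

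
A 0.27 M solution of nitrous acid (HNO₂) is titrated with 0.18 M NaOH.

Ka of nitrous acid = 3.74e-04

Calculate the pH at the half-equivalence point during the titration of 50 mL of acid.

At half-equivalence [HA] = [A⁻], so Henderson-Hasselbalch gives pH = pKa = -log(3.74e-04) = 3.43.

pH = pKa = 3.43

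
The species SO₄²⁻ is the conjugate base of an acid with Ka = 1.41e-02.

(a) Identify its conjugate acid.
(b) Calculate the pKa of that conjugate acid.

(a) The conjugate acid is formed by adding one H⁺ to SO₄²⁻, giving HSO₄⁻. (b) pKa = -log(Ka) = -log(1.41e-02) = 1.85.

Conjugate acid: HSO₄⁻; pK_a = 1.85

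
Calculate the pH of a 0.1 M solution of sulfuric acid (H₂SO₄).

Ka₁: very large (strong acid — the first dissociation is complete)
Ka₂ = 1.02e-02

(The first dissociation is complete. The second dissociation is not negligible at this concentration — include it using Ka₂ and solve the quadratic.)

First dissociation is complete: [H⁺]₀ = [HSO₄⁻]₀ = C = 0.1 M. Second dissociation HSO₄⁻ ⇌ H⁺ + SO₄²⁻: let x = [SO₄²⁻]. Ka₂ = (C + x)·x / (C − x) = 1.02e-02 → x² + (C + Ka₂)·x − Ka₂·C = 0 → x² + 0.11020·x − 1.020e-03 = 0. x = (−0.11020 + √(0.11020² + 4 × 1.020e-03)) / 2 = 8.5868e-03 M. [H⁺] = C + x = 0.1 + 8.5868e-03 = 1.0859e-01 M. pH = -log(1.0859e-01) = 0.96.

pH = 0.96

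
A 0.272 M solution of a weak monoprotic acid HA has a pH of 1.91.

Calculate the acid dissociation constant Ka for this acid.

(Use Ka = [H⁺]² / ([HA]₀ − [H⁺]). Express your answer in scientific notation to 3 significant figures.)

[H⁺] = 10^(−pH) = 10^(−1.91) = 1.230e-02 M. For HA ⇌ H⁺ + A⁻, Ka = [H⁺][A⁻]/[HA] = [H⁺]² / ([HA]₀ − [H⁺]) = (1.230e-02)² / (0.272 − 1.230e-02) = 5.83e-04.

K_a = 5.83e-04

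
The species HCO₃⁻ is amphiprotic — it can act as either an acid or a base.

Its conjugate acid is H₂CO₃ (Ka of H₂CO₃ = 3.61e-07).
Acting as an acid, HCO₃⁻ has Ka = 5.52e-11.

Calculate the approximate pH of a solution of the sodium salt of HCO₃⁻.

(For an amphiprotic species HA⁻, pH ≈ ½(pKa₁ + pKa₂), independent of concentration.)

pKa₁ = -log(3.61e-07) = 6.44; pKa₂ = -log(5.52e-11) = 10.26. For an amphiprotic species, pH ≈ ½(pKa₁ + pKa₂) = ½(6.44 + 10.26) = 8.35.

pH = 8.35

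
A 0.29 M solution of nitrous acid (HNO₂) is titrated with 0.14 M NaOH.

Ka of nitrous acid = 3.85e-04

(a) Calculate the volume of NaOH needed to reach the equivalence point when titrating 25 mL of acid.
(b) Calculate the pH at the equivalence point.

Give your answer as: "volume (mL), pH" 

moles acid = 0.29 × 25/1000 = 0.00725 mol; V_base = moles/0.14 × 1000 = 51.8 mL. At equivalence only the conjugate base is present: [A⁻] = 0.00725/0.077 = 9.4419e-02 M. Kb = Kw/Ka = 2.60e-11; [OH⁻] = √(Kb × [A⁻]) = 1.5660e-06; pOH = 5.81; pH = 14 - pOH = 8.19.

V = 51.8 mL, pH = 8.19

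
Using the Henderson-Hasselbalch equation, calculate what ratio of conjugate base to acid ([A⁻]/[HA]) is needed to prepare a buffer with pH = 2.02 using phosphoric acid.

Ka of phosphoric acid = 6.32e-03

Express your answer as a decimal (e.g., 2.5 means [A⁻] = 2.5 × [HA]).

pKa = -log(6.32e-03) = 2.1993. pH = pKa + log([A⁻]/[HA]), so log([A⁻]/[HA]) = pH − pKa = 2.02 − 2.1993 = -0.1793. [A⁻]/[HA] = 10^(-0.1793) = 0.662

[A⁻]/[HA] = 0.662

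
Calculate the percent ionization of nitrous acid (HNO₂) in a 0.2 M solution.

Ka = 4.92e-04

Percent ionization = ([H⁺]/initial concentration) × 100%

Using Ka equilibrium: x² + Ka×x - Ka×C = 0. Solving: [H⁺] = 9.6767e-03. Percent = (9.6767e-03/0.2) × 100

Percent ionization = 4.84%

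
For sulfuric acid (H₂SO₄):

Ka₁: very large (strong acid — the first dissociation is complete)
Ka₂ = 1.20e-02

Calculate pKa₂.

pKa₂ = -log(Ka₂) = -log(1.20e-02) = 1.92.

pK_{a2} = 1.92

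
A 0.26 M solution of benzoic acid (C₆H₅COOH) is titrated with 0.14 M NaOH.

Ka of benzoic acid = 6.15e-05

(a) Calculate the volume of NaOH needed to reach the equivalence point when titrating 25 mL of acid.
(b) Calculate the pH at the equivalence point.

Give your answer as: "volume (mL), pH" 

moles acid = 0.26 × 25/1000 = 0.0065 mol; V_base = moles/0.14 × 1000 = 46.4 mL. At equivalence only the conjugate base is present: [A⁻] = 0.0065/0.071 = 9.1000e-02 M. Kb = Kw/Ka = 1.63e-10; [OH⁻] = √(Kb × [A⁻]) = 3.8467e-06; pOH = 5.41; pH = 14 - pOH = 8.59.

V = 46.4 mL, pH = 8.59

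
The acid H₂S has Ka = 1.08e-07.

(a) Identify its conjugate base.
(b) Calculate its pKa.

(a) The conjugate base is formed by removing one H⁺ from H₂S, giving HS⁻. (b) pKa = -log(Ka) = -log(1.08e-07) = 6.97.

Conjugate base: HS⁻; pK_a = 6.97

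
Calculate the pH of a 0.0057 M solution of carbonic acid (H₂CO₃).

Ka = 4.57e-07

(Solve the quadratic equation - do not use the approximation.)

x² + Ka×x - Ka×C = 0. Using quadratic formula: [H⁺] = 5.0810e-05

pH = 4.29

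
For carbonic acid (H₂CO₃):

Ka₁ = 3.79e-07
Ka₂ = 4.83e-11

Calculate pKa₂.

pKa₂ = -log(Ka₂) = -log(4.83e-11) = 10.32.

pK_{a2} = 10.32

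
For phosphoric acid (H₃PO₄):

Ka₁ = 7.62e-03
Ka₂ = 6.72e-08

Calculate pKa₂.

pKa₂ = -log(Ka₂) = -log(6.72e-08) = 7.17.

pK_{a2} = 7.17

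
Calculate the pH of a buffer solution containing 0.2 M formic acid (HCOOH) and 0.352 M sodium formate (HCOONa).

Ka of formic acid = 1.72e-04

pKa = -log(1.72e-04) = 3.76. pH = pKa + log([A⁻]/[HA]) = 3.76 + log(0.352/0.2)

pH = 4.01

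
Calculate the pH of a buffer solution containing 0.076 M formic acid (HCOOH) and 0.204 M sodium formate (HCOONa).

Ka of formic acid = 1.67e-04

pKa = -log(1.67e-04) = 3.78. pH = pKa + log([A⁻]/[HA]) = 3.78 + log(0.204/0.076)

pH = 4.21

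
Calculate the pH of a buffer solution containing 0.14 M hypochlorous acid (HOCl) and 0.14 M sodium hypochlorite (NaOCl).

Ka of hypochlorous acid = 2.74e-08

pKa = -log(2.74e-08) = 7.56. pH = pKa + log([A⁻]/[HA]) = 7.56 + log(0.14/0.14)

pH = 7.56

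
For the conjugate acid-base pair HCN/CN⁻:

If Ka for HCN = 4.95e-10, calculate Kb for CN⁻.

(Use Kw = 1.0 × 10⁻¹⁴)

For a conjugate pair Ka × Kb = Kw, so Kb = Kw/Ka = 1.0 × 10⁻¹⁴ / 4.95e-10 = 2.02e-05.

K_b = 2.02e-05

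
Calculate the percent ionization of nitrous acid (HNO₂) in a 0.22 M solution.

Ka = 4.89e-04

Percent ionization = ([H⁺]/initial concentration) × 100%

Using Ka equilibrium: x² + Ka×x - Ka×C = 0. Solving: [H⁺] = 1.0130e-02. Percent = (1.0130e-02/0.22) × 100

Percent ionization = 4.6%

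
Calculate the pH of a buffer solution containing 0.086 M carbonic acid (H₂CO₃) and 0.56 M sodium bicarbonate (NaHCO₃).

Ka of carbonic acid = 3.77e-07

pKa = -log(3.77e-07) = 6.42. pH = pKa + log([A⁻]/[HA]) = 6.42 + log(0.56/0.086)

pH = 7.24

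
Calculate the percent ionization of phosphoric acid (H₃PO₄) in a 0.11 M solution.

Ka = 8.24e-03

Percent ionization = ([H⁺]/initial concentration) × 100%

Using Ka equilibrium: x² + Ka×x - Ka×C = 0. Solving: [H⁺] = 2.6267e-02. Percent = (2.6267e-02/0.11) × 100

Percent ionization = 23.9%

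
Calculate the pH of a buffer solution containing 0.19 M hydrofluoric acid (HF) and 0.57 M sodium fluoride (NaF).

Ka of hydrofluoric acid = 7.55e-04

pKa = -log(7.55e-04) = 3.12. pH = pKa + log([A⁻]/[HA]) = 3.12 + log(0.57/0.19)

pH = 3.60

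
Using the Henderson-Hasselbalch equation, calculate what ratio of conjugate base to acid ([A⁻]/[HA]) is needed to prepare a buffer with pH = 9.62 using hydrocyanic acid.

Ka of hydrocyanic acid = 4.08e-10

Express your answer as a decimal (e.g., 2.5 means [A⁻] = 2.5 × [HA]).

pKa = -log(4.08e-10) = 9.3893. pH = pKa + log([A⁻]/[HA]), so log([A⁻]/[HA]) = pH − pKa = 9.62 − 9.3893 = 0.2307. [A⁻]/[HA] = 10^(0.2307) = 1.70

[A⁻]/[HA] = 1.70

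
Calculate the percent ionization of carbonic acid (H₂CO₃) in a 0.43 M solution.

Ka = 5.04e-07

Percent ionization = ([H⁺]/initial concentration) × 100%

Using Ka equilibrium: x² + Ka×x - Ka×C = 0. Solving: [H⁺] = 4.6528e-04. Percent = (4.6528e-04/0.43) × 100

Percent ionization = 0.108%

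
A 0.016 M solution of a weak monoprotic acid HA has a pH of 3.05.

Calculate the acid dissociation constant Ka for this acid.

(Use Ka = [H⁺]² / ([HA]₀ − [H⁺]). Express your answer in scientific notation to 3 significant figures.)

[H⁺] = 10^(−pH) = 10^(−3.05) = 8.913e-04 M. For HA ⇌ H⁺ + A⁻, Ka = [H⁺][A⁻]/[HA] = [H⁺]² / ([HA]₀ − [H⁺]) = (8.913e-04)² / (0.016 − 8.913e-04) = 5.26e-05.

K_a = 5.26e-05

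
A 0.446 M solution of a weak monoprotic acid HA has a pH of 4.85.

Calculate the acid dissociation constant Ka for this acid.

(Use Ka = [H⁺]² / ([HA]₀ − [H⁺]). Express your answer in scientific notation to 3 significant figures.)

[H⁺] = 10^(−pH) = 10^(−4.85) = 1.413e-05 M. For HA ⇌ H⁺ + A⁻, Ka = [H⁺][A⁻]/[HA] = [H⁺]² / ([HA]₀ − [H⁺]) = (1.413e-05)² / (0.446 − 1.413e-05) = 4.47e-10.

K_a = 4.47e-10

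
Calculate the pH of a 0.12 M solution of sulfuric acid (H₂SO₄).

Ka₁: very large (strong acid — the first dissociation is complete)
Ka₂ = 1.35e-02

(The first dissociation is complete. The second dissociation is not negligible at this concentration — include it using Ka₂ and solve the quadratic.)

First dissociation is complete: [H⁺]₀ = [HSO₄⁻]₀ = C = 0.12 M. Second dissociation HSO₄⁻ ⇌ H⁺ + SO₄²⁻: let x = [SO₄²⁻]. Ka₂ = (C + x)·x / (C − x) = 1.35e-02 → x² + (C + Ka₂)·x − Ka₂·C = 0 → x² + 0.13350·x − 1.620e-03 = 0. x = (−0.13350 + √(0.13350² + 4 × 1.620e-03)) / 2 = 1.1196e-02 M. [H⁺] = C + x = 0.12 + 1.1196e-02 = 1.3120e-01 M. pH = -log(1.3120e-01) = 0.88.

pH = 0.88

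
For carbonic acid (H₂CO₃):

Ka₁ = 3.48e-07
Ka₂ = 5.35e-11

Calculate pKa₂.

pKa₂ = -log(Ka₂) = -log(5.35e-11) = 10.27.

pK_{a2} = 10.27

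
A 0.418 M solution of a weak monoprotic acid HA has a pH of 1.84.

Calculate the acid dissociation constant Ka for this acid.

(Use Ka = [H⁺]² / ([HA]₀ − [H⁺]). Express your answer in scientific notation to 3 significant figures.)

[H⁺] = 10^(−pH) = 10^(−1.84) = 1.445e-02 M. For HA ⇌ H⁺ + A⁻, Ka = [H⁺][A⁻]/[HA] = [H⁺]² / ([HA]₀ − [H⁺]) = (1.445e-02)² / (0.418 − 1.445e-02) = 5.18e-04.

K_a = 5.18e-04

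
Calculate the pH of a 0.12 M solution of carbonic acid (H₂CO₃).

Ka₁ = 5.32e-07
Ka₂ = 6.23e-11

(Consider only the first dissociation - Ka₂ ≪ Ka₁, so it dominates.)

First dissociation dominates. From Ka₁ = [H⁺][HA⁻]/[H₂A], x² + Ka₁·x − Ka₁·C = 0 with C = 0.12 M and Ka₁ = 5.32e-07. Solving: [H⁺] = (−Ka₁ + √(Ka₁² + 4·Ka₁·C)) / 2 = 2.5240e-04 M. pH = -log(2.5240e-04) = 3.60.

pH = 3.60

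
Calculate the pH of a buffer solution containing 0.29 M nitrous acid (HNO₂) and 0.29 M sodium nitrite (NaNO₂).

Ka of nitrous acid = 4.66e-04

pKa = -log(4.66e-04) = 3.33. pH = pKa + log([A⁻]/[HA]) = 3.33 + log(0.29/0.29)

pH = 3.33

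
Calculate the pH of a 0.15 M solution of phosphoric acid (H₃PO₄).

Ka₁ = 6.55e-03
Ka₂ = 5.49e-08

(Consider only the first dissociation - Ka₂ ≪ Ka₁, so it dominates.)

First dissociation dominates. From Ka₁ = [H⁺][HA⁻]/[H₂A], x² + Ka₁·x − Ka₁·C = 0 with C = 0.15 M and Ka₁ = 6.55e-03. Solving: [H⁺] = (−Ka₁ + √(Ka₁² + 4·Ka₁·C)) / 2 = 2.8240e-02 M. pH = -log(2.8240e-02) = 1.55.

pH = 1.55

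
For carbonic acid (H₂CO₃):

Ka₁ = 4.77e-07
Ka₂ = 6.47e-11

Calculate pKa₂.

pKa₂ = -log(Ka₂) = -log(6.47e-11) = 10.19.

pK_{a2} = 10.19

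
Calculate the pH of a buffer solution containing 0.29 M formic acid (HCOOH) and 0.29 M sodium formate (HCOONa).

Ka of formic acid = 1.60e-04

pKa = -log(1.60e-04) = 3.80. pH = pKa + log([A⁻]/[HA]) = 3.80 + log(0.29/0.29)

pH = 3.80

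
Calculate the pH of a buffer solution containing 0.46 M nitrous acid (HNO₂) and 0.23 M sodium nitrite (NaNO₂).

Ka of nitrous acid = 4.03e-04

pKa = -log(4.03e-04) = 3.39. pH = pKa + log([A⁻]/[HA]) = 3.39 + log(0.23/0.46)

pH = 3.09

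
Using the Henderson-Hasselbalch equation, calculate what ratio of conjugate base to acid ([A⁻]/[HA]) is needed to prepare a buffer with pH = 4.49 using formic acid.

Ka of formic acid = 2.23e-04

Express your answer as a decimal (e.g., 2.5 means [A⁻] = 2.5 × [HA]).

pKa = -log(2.23e-04) = 3.6517. pH = pKa + log([A⁻]/[HA]), so log([A⁻]/[HA]) = pH − pKa = 4.49 − 3.6517 = 0.8383. [A⁻]/[HA] = 10^(0.8383) = 6.89

[A⁻]/[HA] = 6.89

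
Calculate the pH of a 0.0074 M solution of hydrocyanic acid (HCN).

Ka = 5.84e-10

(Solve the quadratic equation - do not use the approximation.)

x² + Ka×x - Ka×C = 0. Using quadratic formula: [H⁺] = 2.0786e-06

pH = 5.68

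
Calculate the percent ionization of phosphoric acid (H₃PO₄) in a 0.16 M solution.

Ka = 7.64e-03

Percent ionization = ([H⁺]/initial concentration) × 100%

Using Ka equilibrium: x² + Ka×x - Ka×C = 0. Solving: [H⁺] = 3.1351e-02. Percent = (3.1351e-02/0.16) × 100

Percent ionization = 19.6%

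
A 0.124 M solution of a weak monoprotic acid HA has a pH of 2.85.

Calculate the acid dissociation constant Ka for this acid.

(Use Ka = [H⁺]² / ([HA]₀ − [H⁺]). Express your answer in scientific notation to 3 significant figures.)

[H⁺] = 10^(−pH) = 10^(−2.85) = 1.413e-03 M. For HA ⇌ H⁺ + A⁻, Ka = [H⁺][A⁻]/[HA] = [H⁺]² / ([HA]₀ − [H⁺]) = (1.413e-03)² / (0.124 − 1.413e-03) = 1.63e-05.

K_a = 1.63e-05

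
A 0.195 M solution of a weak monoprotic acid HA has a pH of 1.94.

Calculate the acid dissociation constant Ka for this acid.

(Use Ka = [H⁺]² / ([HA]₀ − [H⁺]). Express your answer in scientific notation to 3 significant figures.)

[H⁺] = 10^(−pH) = 10^(−1.94) = 1.148e-02 M. For HA ⇌ H⁺ + A⁻, Ka = [H⁺][A⁻]/[HA] = [H⁺]² / ([HA]₀ − [H⁺]) = (1.148e-02)² / (0.195 − 1.148e-02) = 7.18e-04.

K_a = 7.18e-04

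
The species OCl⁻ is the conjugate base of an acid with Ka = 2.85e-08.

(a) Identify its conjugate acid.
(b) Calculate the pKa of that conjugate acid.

(a) The conjugate acid is formed by adding one H⁺ to OCl⁻, giving HOCl. (b) pKa = -log(Ka) = -log(2.85e-08) = 7.55.

Conjugate acid: HOCl; pK_a = 7.55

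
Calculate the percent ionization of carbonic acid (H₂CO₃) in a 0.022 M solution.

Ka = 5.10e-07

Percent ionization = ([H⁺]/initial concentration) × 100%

Using Ka equilibrium: x² + Ka×x - Ka×C = 0. Solving: [H⁺] = 1.0567e-04. Percent = (1.0567e-04/0.022) × 100

Percent ionization = 0.48%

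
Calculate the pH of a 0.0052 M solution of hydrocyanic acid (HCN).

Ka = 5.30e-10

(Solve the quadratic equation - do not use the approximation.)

x² + Ka×x - Ka×C = 0. Using quadratic formula: [H⁺] = 1.6599e-06

pH = 5.78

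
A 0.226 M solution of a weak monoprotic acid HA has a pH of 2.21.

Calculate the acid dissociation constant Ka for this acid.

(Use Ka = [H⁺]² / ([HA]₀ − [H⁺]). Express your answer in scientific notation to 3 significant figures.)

[H⁺] = 10^(−pH) = 10^(−2.21) = 6.166e-03 M. For HA ⇌ H⁺ + A⁻, Ka = [H⁺][A⁻]/[HA] = [H⁺]² / ([HA]₀ − [H⁺]) = (6.166e-03)² / (0.226 − 6.166e-03) = 1.73e-04.

K_a = 1.73e-04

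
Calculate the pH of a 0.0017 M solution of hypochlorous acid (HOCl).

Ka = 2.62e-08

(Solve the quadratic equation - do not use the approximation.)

x² + Ka×x - Ka×C = 0. Using quadratic formula: [H⁺] = 6.6607e-06

pH = 5.18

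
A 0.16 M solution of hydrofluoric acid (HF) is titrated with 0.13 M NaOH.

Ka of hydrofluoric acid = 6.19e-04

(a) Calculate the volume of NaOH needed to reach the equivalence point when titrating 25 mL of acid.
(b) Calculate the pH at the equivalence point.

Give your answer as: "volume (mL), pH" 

moles acid = 0.16 × 25/1000 = 0.004 mol; V_base = moles/0.13 × 1000 = 30.8 mL. At equivalence only the conjugate base is present: [A⁻] = 0.004/0.056 = 7.1724e-02 M. Kb = Kw/Ka = 1.62e-11; [OH⁻] = √(Kb × [A⁻]) = 1.0764e-06; pOH = 5.97; pH = 14 - pOH = 8.03.

V = 30.8 mL, pH = 8.03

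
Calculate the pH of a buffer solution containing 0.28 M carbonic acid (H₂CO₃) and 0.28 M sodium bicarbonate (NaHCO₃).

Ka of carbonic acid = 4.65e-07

pKa = -log(4.65e-07) = 6.33. pH = pKa + log([A⁻]/[HA]) = 6.33 + log(0.28/0.28)

pH = 6.33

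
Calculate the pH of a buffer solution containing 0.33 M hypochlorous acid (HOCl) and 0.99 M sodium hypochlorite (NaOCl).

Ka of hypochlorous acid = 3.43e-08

pKa = -log(3.43e-08) = 7.46. pH = pKa + log([A⁻]/[HA]) = 7.46 + log(0.99/0.33)

pH = 7.94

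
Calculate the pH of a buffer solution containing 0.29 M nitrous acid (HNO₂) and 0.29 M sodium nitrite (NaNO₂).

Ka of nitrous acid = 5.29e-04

pKa = -log(5.29e-04) = 3.28. pH = pKa + log([A⁻]/[HA]) = 3.28 + log(0.29/0.29)

pH = 3.28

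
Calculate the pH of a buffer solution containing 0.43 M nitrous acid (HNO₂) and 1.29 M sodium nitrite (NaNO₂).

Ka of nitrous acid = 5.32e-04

pKa = -log(5.32e-04) = 3.27. pH = pKa + log([A⁻]/[HA]) = 3.27 + log(1.29/0.43)

pH = 3.75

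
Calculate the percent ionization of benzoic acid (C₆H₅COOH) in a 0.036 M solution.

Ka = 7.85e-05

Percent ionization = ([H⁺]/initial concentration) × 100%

Using Ka equilibrium: x² + Ka×x - Ka×C = 0. Solving: [H⁺] = 1.6423e-03. Percent = (1.6423e-03/0.036) × 100

Percent ionization = 4.56%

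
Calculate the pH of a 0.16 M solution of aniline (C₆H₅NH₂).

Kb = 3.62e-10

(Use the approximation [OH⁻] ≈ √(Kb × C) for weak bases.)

[OH⁻] = √(Kb × C) = √(3.62e-10 × 0.16) = 7.6105e-06. pOH = 5.12, pH = 14 - pOH

pH = 8.88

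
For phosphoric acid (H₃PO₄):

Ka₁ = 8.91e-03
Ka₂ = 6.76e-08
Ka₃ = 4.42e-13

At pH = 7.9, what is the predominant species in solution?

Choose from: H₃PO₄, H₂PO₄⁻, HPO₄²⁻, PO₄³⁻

pKa₁ = 2.05, pKa₂ = 7.17, pKa₃ = 12.35. For a polyprotic acid the predominant species crosses at each pKa: below pKa_n the protonated form dominates, above it the deprotonated form does. At pH = 7.9, the predominant species is HPO₄²⁻.

HPO₄²⁻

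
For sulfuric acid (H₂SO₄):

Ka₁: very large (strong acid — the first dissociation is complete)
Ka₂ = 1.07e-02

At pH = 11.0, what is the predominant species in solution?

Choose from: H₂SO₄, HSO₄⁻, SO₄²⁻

The first dissociation is complete, so H₂SO₄ itself is never the predominant species in water; pKa₂ = -log(1.07e-02) = 1.97. For a polyprotic acid the predominant species crosses at each pKa: below pKa_n the protonated form dominates, above it the deprotonated form does. At pH = 11.0, the predominant species is SO₄²⁻.

SO₄²⁻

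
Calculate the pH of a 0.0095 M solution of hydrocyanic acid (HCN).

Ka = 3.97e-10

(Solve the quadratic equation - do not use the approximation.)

x² + Ka×x - Ka×C = 0. Using quadratic formula: [H⁺] = 1.9418e-06

pH = 5.71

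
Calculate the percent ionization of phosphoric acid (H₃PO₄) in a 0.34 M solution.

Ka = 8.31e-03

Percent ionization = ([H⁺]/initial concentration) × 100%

Using Ka equilibrium: x² + Ka×x - Ka×C = 0. Solving: [H⁺] = 4.9162e-02. Percent = (4.9162e-02/0.34) × 100

Percent ionization = 14.5%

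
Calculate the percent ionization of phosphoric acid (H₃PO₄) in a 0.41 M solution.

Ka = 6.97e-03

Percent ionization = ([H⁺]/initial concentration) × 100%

Using Ka equilibrium: x² + Ka×x - Ka×C = 0. Solving: [H⁺] = 5.0086e-02. Percent = (5.0086e-02/0.41) × 100

Percent ionization = 12.2%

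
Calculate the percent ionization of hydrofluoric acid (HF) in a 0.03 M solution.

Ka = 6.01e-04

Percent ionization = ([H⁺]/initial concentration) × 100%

Using Ka equilibrium: x² + Ka×x - Ka×C = 0. Solving: [H⁺] = 3.9563e-03. Percent = (3.9563e-03/0.03) × 100

Percent ionization = 13.2%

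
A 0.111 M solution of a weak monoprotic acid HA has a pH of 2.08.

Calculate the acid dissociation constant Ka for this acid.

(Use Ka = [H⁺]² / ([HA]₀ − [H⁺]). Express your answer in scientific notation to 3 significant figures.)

[H⁺] = 10^(−pH) = 10^(−2.08) = 8.318e-03 M. For HA ⇌ H⁺ + A⁻, Ka = [H⁺][A⁻]/[HA] = [H⁺]² / ([HA]₀ − [H⁺]) = (8.318e-03)² / (0.111 − 8.318e-03) = 6.74e-04.

K_a = 6.74e-04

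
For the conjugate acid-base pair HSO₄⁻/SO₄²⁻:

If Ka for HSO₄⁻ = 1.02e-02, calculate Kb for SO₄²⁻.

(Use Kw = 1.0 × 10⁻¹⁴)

For a conjugate pair Ka × Kb = Kw, so Kb = Kw/Ka = 1.0 × 10⁻¹⁴ / 1.02e-02 = 9.80e-13.

K_b = 9.80e-13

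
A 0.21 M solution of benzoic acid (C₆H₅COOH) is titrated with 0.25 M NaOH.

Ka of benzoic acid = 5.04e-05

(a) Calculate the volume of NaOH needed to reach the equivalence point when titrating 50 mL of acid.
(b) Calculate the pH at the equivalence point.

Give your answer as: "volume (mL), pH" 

moles acid = 0.21 × 50/1000 = 0.0105 mol; V_base = moles/0.25 × 1000 = 42.0 mL. At equivalence only the conjugate base is present: [A⁻] = 0.0105/0.092 = 1.1413e-01 M. Kb = Kw/Ka = 1.98e-10; [OH⁻] = √(Kb × [A⁻]) = 4.7587e-06; pOH = 5.32; pH = 14 - pOH = 8.68.

V = 42.0 mL, pH = 8.68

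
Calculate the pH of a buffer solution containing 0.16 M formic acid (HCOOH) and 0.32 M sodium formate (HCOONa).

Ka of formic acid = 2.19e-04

pKa = -log(2.19e-04) = 3.66. pH = pKa + log([A⁻]/[HA]) = 3.66 + log(0.32/0.16)

pH = 3.96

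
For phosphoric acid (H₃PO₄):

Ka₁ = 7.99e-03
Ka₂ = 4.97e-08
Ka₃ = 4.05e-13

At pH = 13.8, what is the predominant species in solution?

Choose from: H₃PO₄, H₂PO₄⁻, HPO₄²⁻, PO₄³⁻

pKa₁ = 2.10, pKa₂ = 7.30, pKa₃ = 12.39. For a polyprotic acid the predominant species crosses at each pKa: below pKa_n the protonated form dominates, above it the deprotonated form does. At pH = 13.8, the predominant species is PO₄³⁻.

PO₄³⁻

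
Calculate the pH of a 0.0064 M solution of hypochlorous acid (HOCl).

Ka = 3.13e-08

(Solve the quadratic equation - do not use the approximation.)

x² + Ka×x - Ka×C = 0. Using quadratic formula: [H⁺] = 1.4138e-05

pH = 4.85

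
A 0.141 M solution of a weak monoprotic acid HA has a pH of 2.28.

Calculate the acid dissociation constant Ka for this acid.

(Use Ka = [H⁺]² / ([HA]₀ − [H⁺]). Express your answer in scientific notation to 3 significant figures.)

[H⁺] = 10^(−pH) = 10^(−2.28) = 5.248e-03 M. For HA ⇌ H⁺ + A⁻, Ka = [H⁺][A⁻]/[HA] = [H⁺]² / ([HA]₀ − [H⁺]) = (5.248e-03)² / (0.141 − 5.248e-03) = 2.03e-04.

K_a = 2.03e-04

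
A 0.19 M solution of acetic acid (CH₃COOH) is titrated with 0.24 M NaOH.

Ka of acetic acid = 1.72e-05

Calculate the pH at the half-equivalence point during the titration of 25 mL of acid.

At half-equivalence [HA] = [A⁻], so Henderson-Hasselbalch gives pH = pKa = -log(1.72e-05) = 4.76.

pH = pKa = 4.76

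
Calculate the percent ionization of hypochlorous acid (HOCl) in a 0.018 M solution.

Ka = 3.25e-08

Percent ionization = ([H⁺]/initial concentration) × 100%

Using Ka equilibrium: x² + Ka×x - Ka×C = 0. Solving: [H⁺] = 2.4171e-05. Percent = (2.4171e-05/0.018) × 100

Percent ionization = 0.134%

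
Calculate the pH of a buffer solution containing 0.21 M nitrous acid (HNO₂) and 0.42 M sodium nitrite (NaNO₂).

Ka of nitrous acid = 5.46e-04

pKa = -log(5.46e-04) = 3.26. pH = pKa + log([A⁻]/[HA]) = 3.26 + log(0.42/0.21)

pH = 3.56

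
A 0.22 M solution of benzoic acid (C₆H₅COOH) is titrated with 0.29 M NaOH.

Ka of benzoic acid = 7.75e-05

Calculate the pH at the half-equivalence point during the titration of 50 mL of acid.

At half-equivalence [HA] = [A⁻], so Henderson-Hasselbalch gives pH = pKa = -log(7.75e-05) = 4.11.

pH = pKa = 4.11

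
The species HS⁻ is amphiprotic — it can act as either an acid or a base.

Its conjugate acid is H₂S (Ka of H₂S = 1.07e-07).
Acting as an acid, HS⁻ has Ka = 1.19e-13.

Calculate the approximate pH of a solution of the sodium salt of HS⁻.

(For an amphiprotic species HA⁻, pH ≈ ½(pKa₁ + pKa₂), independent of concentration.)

pKa₁ = -log(1.07e-07) = 6.97; pKa₂ = -log(1.19e-13) = 12.92. For an amphiprotic species, pH ≈ ½(pKa₁ + pKa₂) = ½(6.97 + 12.92) = 9.95.

pH = 9.95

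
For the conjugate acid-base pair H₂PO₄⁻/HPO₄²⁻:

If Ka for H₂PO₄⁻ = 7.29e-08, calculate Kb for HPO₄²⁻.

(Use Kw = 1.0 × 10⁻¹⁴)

For a conjugate pair Ka × Kb = Kw, so Kb = Kw/Ka = 1.0 × 10⁻¹⁴ / 7.29e-08 = 1.37e-07.

K_b = 1.37e-07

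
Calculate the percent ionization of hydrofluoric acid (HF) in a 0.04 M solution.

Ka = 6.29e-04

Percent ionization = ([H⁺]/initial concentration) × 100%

Using Ka equilibrium: x² + Ka×x - Ka×C = 0. Solving: [H⁺] = 4.7113e-03. Percent = (4.7113e-03/0.04) × 100

Percent ionization = 11.8%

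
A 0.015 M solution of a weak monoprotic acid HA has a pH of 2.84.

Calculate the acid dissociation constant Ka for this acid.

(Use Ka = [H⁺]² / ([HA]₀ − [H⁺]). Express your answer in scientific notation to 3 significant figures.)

[H⁺] = 10^(−pH) = 10^(−2.84) = 1.445e-03 M. For HA ⇌ H⁺ + A⁻, Ka = [H⁺][A⁻]/[HA] = [H⁺]² / ([HA]₀ − [H⁺]) = (1.445e-03)² / (0.015 − 1.445e-03) = 1.54e-04.

K_a = 1.54e-04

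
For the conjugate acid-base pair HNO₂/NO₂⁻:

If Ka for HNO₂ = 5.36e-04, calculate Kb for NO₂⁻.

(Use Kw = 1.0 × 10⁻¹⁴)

For a conjugate pair Ka × Kb = Kw, so Kb = Kw/Ka = 1.0 × 10⁻¹⁴ / 5.36e-04 = 1.87e-11.

K_b = 1.87e-11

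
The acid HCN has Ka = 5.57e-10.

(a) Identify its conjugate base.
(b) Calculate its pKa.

(a) The conjugate base is formed by removing one H⁺ from HCN, giving CN⁻. (b) pKa = -log(Ka) = -log(5.57e-10) = 9.25.

Conjugate base: CN⁻; pK_a = 9.25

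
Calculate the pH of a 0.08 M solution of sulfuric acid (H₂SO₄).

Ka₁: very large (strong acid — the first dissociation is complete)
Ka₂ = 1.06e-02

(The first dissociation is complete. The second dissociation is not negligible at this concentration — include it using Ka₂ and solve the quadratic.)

First dissociation is complete: [H⁺]₀ = [HSO₄⁻]₀ = C = 0.08 M. Second dissociation HSO₄⁻ ⇌ H⁺ + SO₄²⁻: let x = [SO₄²⁻]. Ka₂ = (C + x)·x / (C − x) = 1.06e-02 → x² + (C + Ka₂)·x − Ka₂·C = 0 → x² + 0.09060·x − 8.480e-04 = 0. x = (−0.09060 + √(0.09060² + 4 × 8.480e-04)) / 2 = 8.5525e-03 M. [H⁺] = C + x = 0.08 + 8.5525e-03 = 8.8552e-02 M. pH = -log(8.8552e-02) = 1.05.

pH = 1.05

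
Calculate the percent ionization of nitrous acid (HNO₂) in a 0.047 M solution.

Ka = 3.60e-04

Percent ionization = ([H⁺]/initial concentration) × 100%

Using Ka equilibrium: x² + Ka×x - Ka×C = 0. Solving: [H⁺] = 3.9373e-03. Percent = (3.9373e-03/0.047) × 100

Percent ionization = 8.38%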